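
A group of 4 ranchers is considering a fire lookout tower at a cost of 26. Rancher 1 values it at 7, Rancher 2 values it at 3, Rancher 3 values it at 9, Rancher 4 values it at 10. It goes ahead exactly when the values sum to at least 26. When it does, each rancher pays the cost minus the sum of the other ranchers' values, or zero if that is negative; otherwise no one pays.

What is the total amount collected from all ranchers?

17

Total value 29 ≥ cost 26, so it is built.
Rancher 1: others sum to 22; max(0, 26 - 22) = 4.
Rancher 2: others sum to 26; max(0, 26 - 26) = 0.
Rancher 3: others sum to 20; max(0, 26 - 20) = 6.
Rancher 4: others sum to 19; max(0, 26 - 19) = 7.
Total collected = 4 + 0 + 6 + 7 = 17.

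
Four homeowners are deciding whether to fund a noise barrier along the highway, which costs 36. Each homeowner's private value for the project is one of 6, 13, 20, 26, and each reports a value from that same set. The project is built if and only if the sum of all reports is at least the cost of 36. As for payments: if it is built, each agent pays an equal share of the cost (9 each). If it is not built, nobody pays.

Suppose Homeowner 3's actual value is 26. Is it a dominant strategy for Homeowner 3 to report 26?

Check each profile of the others' reports and compare truth against every alternative report.
Others report (6, 6, 6): truth gives 17, best alternative gives 17.
Others report (6, 6, 13): truth gives 17, best alternative gives 17.
Others report (6, 6, 20): truth gives 17, best alternative gives 17.
Others report (6, 6, 26): truth gives 17, best alternative gives 17.
Others report (6, 13, 6): truth gives 17, best alternative gives 17.
Others report (6, 13, 13): truth gives 17, best alternative gives 17.
(Remaining 58 profiles checked similarly; truth is weakly best in each.)
In every case the truthful report is at least as good as any alternative, so it is a dominant strategy.

Yes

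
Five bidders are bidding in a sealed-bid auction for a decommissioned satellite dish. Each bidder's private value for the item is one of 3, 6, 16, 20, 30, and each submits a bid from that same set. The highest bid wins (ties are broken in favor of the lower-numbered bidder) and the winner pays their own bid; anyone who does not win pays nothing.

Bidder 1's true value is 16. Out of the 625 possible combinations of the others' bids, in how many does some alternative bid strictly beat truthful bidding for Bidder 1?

Others bid (3, 3, 3, 3): truth gives 0; bid 3 gives 13 > 0. Violating.
Others bid (3, 3, 3, 6): truth gives 0; bid 6 gives 10 > 0. Violating.
Others bid (3, 3, 6, 3): truth gives 0; bid 6 gives 10 > 0. Violating.
Others bid (3, 3, 6, 6): truth gives 0; bid 6 gives 10 > 0. Violating.
Others bid (3, 3, 3, 16): truth gives 0; no alternative beats it.
Others bid (3, 3, 3, 20): truth gives 0; no alternative beats it.
(Checking all 625 profiles: 16 have a profitable deviation, 609 do not.)

16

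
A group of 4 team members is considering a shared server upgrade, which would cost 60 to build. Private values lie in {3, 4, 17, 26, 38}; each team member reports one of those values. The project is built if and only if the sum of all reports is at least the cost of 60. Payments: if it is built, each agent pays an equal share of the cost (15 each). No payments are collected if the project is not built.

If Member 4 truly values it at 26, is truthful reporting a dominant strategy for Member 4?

Consider the case where Member 1 reports 3, Member 2 reports 3 and Member 3 reports 17.
Truthful report 26: project not built, utility 0.
Report 38 instead: project built, pays 15, utility 26 - 15 = 11.
Since 11 > 0, reporting 38 is strictly better here, so truthful reporting is not dominant.

No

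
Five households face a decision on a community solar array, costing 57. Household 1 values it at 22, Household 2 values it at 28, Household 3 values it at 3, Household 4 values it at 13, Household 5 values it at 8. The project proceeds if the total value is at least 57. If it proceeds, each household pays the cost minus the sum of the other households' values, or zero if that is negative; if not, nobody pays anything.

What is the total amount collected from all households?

16

Total value 74 ≥ cost 57, so it is built.
Household 1: others sum to 52; max(0, 57 - 52) = 5.
Household 2: others sum to 46; max(0, 57 - 46) = 11.
Household 3: others sum to 71; max(0, 57 - 71) = 0.
Household 4: others sum to 61; max(0, 57 - 61) = 0.
Household 5: others sum to 66; max(0, 57 - 66) = 0.
Total collected = 5 + 11 + 0 + 0 + 0 = 16.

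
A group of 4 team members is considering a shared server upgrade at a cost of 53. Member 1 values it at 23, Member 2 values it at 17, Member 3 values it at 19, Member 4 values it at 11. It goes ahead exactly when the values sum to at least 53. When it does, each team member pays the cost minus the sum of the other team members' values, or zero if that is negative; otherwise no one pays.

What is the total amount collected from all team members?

8

Total value 70 ≥ cost 53, so it is built.
Member 1: others sum to 47; max(0, 53 - 47) = 6.
Member 2: others sum to 53; max(0, 53 - 53) = 0.
Member 3: others sum to 51; max(0, 53 - 51) = 2.
Member 4: others sum to 59; max(0, 53 - 59) = 0.
Total collected = 6 + 0 + 2 + 0 = 8.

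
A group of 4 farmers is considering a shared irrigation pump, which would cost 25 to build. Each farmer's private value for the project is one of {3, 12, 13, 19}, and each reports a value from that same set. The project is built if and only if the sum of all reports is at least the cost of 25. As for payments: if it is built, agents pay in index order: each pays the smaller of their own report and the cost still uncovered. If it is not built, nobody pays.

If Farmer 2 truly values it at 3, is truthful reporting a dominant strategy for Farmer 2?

Check each profile of the others' reports and compare truth against every alternative report.
Others report (3, 3, 12): truth gives 0, best alternative gives -9.
Others report (3, 3, 13): truth gives 0, best alternative gives -9.
Others report (3, 3, 19): truth gives 0, best alternative gives -9.
Others report (3, 12, 3): truth gives 0, best alternative gives -9.
Others report (3, 12, 12): truth gives 0, best alternative gives -9.
Others report (3, 12, 13): truth gives 0, best alternative gives -9.
(Remaining 58 profiles checked similarly; truth is weakly best in each.)
In every case the truthful report is at least as good as any alternative, so it is a dominant strategy.

Yes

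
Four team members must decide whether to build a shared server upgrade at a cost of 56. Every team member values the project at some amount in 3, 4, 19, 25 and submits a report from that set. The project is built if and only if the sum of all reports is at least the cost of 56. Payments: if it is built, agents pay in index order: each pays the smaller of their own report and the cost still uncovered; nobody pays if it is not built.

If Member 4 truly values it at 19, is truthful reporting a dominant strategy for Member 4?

Yes

Check each profile of the others' reports and compare truth against every alternative report.
Others report (19, 19, 19): truth gives 19, best alternative gives 19.
Others report (19, 19, 25): truth gives 19, best alternative gives 19.
Others report (19, 25, 19): truth gives 19, best alternative gives 19.
Others report (19, 25, 25): truth gives 19, best alternative gives 19.
Others report (25, 19, 19): truth gives 19, best alternative gives 19.
Others report (25, 19, 25): truth gives 19, best alternative gives 19.
(Remaining 58 profiles checked similarly; truth is weakly best in each.)
In every case the truthful report is at least as good as any alternative, so it is a dominant strategy.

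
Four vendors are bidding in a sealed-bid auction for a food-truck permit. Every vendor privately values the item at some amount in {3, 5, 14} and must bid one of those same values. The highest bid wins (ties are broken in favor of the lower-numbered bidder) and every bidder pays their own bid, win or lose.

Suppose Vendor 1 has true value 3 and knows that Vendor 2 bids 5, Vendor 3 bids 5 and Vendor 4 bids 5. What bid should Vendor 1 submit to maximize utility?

5

Bid 3: loses but pays 3, utility -3.
Bid 5: wins, pays 5, utility 3 - 5 = -2.
Bid 14: wins, pays 14, utility 3 - 14 = -11.
The best choice is 5 with utility -2.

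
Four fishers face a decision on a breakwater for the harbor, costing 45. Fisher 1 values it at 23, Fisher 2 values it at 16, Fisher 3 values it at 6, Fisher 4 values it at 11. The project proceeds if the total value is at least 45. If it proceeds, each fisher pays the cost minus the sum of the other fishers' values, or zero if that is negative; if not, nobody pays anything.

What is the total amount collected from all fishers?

Total value 56 ≥ cost 45, so it is built.
Fisher 1: others sum to 33; max(0, 45 - 33) = 12.
Fisher 2: others sum to 40; max(0, 45 - 40) = 5.
Fisher 3: others sum to 50; max(0, 45 - 50) = 0.
Fisher 4: others sum to 45; max(0, 45 - 45) = 0.
Total collected = 12 + 5 + 0 + 0 = 17.

17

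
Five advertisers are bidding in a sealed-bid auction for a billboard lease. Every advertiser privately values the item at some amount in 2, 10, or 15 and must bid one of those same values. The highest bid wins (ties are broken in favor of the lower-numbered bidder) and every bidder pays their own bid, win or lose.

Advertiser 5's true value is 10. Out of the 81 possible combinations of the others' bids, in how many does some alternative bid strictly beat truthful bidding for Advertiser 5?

Others bid (2, 2, 2, 10): truth gives -10; bid 2 gives -2 > -10. Violating.
Others bid (2, 2, 2, 15): truth gives -10; bid 2 gives -2 > -10. Violating.
Others bid (2, 2, 10, 2): truth gives -10; bid 2 gives -2 > -10. Violating.
Others bid (2, 2, 10, 10): truth gives -10; bid 2 gives -2 > -10. Violating.
Others bid (2, 2, 2, 2): truth gives 0; no alternative beats it.
(Checking all 81 profiles: 80 have a profitable deviation, 1 does not.)

80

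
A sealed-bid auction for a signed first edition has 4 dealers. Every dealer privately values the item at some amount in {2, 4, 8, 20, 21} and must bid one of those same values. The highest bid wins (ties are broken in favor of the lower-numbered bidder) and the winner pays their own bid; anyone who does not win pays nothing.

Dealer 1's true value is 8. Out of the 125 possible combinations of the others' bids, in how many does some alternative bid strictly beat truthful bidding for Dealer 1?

Others bid (2, 2, 2): truth gives 0; bid 2 gives 6 > 0. Violating.
Others bid (2, 2, 4): truth gives 0; bid 4 gives 4 > 0. Violating.
Others bid (2, 4, 2): truth gives 0; bid 4 gives 4 > 0. Violating.
Others bid (2, 4, 4): truth gives 0; bid 4 gives 4 > 0. Violating.
Others bid (2, 2, 8): truth gives 0; no alternative beats it.
Others bid (2, 2, 20): truth gives 0; no alternative beats it.
(Checking all 125 profiles: 8 have a profitable deviation, 117 do not.)

8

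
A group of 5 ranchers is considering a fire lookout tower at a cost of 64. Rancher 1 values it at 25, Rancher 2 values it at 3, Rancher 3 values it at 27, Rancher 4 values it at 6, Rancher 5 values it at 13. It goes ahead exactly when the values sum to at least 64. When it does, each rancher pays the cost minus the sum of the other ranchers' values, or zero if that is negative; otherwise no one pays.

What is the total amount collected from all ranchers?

35

Total value 74 ≥ cost 64, so it is built.
Rancher 1: others sum to 49; max(0, 64 - 49) = 15.
Rancher 2: others sum to 71; max(0, 64 - 71) = 0.
Rancher 3: others sum to 47; max(0, 64 - 47) = 17.
Rancher 4: others sum to 68; max(0, 64 - 68) = 0.
Rancher 5: others sum to 61; max(0, 64 - 61) = 3.
Total collected = 15 + 0 + 17 + 0 + 3 = 35.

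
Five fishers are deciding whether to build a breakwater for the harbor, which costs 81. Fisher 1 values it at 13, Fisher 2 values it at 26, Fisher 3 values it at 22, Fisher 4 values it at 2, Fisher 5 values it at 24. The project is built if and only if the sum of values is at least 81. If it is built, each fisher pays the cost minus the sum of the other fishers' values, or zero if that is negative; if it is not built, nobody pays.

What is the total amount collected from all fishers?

61

Total value 87 ≥ cost 81, so it is built.
Fisher 1: others sum to 74; max(0, 81 - 74) = 7.
Fisher 2: others sum to 61; max(0, 81 - 61) = 20.
Fisher 3: others sum to 65; max(0, 81 - 65) = 16.
Fisher 4: others sum to 85; max(0, 81 - 85) = 0.
Fisher 5: others sum to 63; max(0, 81 - 63) = 18.
Total collected = 7 + 20 + 16 + 0 + 18 = 61.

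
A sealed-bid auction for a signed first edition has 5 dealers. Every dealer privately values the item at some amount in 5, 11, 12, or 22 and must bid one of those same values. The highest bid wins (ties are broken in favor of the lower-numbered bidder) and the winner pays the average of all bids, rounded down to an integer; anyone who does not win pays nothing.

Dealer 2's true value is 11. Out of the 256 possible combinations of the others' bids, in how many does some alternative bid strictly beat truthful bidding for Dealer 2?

Others bid (5, 5, 5, 12): truth gives 0; bid 12 gives 4 > 0. Violating.
Others bid (5, 5, 11, 12): truth gives 0; bid 12 gives 2 > 0. Violating.
Others bid (5, 5, 12, 5): truth gives 0; bid 12 gives 4 > 0. Violating.
Others bid (5, 5, 12, 11): truth gives 0; bid 12 gives 2 > 0. Violating.
Others bid (5, 5, 5, 5): truth gives 5; no alternative beats it.
Others bid (5, 5, 5, 11): truth gives 4; no alternative beats it.
(Checking all 256 profiles: 39 have a profitable deviation, 217 do not.)

39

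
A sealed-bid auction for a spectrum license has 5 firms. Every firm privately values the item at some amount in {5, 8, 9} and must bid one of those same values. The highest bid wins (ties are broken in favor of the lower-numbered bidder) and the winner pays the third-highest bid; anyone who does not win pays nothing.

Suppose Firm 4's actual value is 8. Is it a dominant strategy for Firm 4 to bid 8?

Consider the case where Firm 1 bids 5, Firm 2 bids 5, Firm 3 bids 5 and Firm 5 bids 9.
Truthful bid 8: loses, pays 0, utility 0.
Bid 9 instead: wins, pays 5, utility 8 - 5 = 3.
Since 3 > 0, bidding 9 is strictly better here, so truthful bidding is not dominant.

No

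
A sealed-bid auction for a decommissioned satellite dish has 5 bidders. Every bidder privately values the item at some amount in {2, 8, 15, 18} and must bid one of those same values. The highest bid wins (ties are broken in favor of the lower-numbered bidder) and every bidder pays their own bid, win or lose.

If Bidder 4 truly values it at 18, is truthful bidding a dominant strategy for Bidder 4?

Consider the case where Bidder 1 bids 2, Bidder 2 bids 2, Bidder 3 bids 2 and Bidder 5 bids 2.
Truthful bid 18: wins, pays 18, utility 18 - 18 = 0.
Bid 8 instead: wins, pays 8, utility 18 - 8 = 10.
Since 10 > 0, bidding 8 is strictly better here, so truthful bidding is not dominant.

No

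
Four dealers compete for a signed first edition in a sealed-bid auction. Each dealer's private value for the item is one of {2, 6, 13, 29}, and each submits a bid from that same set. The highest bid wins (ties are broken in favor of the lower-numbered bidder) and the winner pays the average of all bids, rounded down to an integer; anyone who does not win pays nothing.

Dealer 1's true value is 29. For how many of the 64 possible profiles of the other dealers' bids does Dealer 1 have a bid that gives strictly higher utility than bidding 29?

Others bid (2, 2, 2): truth gives 21; bid 2 gives 27 > 21. Violating.
Others bid (2, 2, 6): truth gives 20; bid 6 gives 25 > 20. Violating.
Others bid (2, 2, 13): truth gives 18; bid 13 gives 22 > 18. Violating.
Others bid (2, 6, 2): truth gives 20; bid 6 gives 25 > 20. Violating.
Others bid (2, 2, 29): truth gives 14; no alternative beats it.
Others bid (2, 6, 29): truth gives 13; no alternative beats it.
(Checking all 64 profiles: 27 have a profitable deviation, 37 do not.)

27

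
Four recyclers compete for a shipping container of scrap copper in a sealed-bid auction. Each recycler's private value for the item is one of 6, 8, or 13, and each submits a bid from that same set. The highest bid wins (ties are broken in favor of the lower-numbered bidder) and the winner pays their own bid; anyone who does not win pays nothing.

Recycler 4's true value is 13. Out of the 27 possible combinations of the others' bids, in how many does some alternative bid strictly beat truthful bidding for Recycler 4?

1

Others bid (6, 6, 6): truth gives 0; bid 8 gives 5 > 0. Violating.
Others bid (6, 6, 8): truth gives 0; no alternative beats it.
Others bid (6, 6, 13): truth gives 0; no alternative beats it.
(Checking all 27 profiles: 1 has a profitable deviation, 26 do not.)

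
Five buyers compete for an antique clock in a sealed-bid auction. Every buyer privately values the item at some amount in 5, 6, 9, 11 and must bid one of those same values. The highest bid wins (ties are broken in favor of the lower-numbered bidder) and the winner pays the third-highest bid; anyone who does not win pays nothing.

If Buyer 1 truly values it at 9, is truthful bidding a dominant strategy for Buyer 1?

No

Consider the case where Buyer 2 bids 5, Buyer 3 bids 5, Buyer 4 bids 5 and Buyer 5 bids 11.
Truthful bid 9: loses, pays 0, utility 0.
Bid 11 instead: wins, pays 5, utility 9 - 5 = 4.
Since 4 > 0, bidding 11 is strictly better here, so truthful bidding is not dominant.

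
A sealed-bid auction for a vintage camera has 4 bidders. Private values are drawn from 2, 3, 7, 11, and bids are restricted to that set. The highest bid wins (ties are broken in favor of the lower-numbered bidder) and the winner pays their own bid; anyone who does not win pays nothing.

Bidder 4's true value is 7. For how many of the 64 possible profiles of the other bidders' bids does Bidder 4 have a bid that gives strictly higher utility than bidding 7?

Others bid (2, 2, 2): truth gives 0; bid 3 gives 4 > 0. Violating.
Others bid (2, 2, 3): truth gives 0; no alternative beats it.
Others bid (2, 2, 7): truth gives 0; no alternative beats it.
(Checking all 64 profiles: 1 has a profitable deviation, 63 do not.)

1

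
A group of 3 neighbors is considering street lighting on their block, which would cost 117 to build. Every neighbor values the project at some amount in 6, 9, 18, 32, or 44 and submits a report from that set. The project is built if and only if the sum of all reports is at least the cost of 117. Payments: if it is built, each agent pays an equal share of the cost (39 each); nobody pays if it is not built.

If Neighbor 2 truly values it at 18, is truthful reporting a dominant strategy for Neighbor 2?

Check each profile of the others' reports and compare truth against every alternative report.
Others report (6, 6): truth gives 0, best alternative gives 0.
Others report (6, 9): truth gives 0, best alternative gives 0.
Others report (6, 18): truth gives 0, best alternative gives 0.
Others report (6, 32): truth gives 0, best alternative gives 0.
Others report (6, 44): truth gives 0, best alternative gives 0.
Others report (9, 6): truth gives 0, best alternative gives 0.
(Remaining 19 profiles checked similarly; truth is weakly best in each.)
In every case the truthful report is at least as good as any alternative, so it is a dominant strategy.

Yes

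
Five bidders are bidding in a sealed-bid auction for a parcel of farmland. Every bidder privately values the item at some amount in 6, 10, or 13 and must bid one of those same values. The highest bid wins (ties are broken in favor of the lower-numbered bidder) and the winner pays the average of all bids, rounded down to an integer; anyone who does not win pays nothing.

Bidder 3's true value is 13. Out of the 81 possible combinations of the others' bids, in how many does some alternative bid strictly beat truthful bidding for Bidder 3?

4

Others bid (6, 6, 6, 6): truth gives 6; bid 10 gives 7 > 6. Violating.
Others bid (6, 6, 6, 10): truth gives 5; bid 10 gives 6 > 5. Violating.
Others bid (6, 6, 10, 6): truth gives 5; bid 10 gives 6 > 5. Violating.
Others bid (6, 6, 10, 10): truth gives 4; bid 10 gives 5 > 4. Violating.
Others bid (6, 6, 6, 13): truth gives 5; no alternative beats it.
Others bid (6, 6, 10, 13): truth gives 4; no alternative beats it.
(Checking all 81 profiles: 4 have a profitable deviation, 77 do not.)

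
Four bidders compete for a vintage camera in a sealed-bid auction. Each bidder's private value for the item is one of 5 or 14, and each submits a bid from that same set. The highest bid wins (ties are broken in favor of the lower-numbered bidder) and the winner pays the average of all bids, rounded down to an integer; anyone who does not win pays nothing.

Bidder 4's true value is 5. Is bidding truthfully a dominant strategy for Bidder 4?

Check each profile of the others' bids and compare truth against every alternative bid.
Others bid (5, 5, 5): truth gives 0, best alternative gives -2.
Others bid (5, 5, 14): truth gives 0, best alternative gives 0.
Others bid (5, 14, 5): truth gives 0, best alternative gives 0.
Others bid (5, 14, 14): truth gives 0, best alternative gives 0.
Others bid (14, 5, 5): truth gives 0, best alternative gives 0.
Others bid (14, 5, 14): truth gives 0, best alternative gives 0.
(Remaining 2 profiles checked similarly; truth is weakly best in each.)
In every case the truthful bid is at least as good as any alternative, so it is a dominant strategy.

Yes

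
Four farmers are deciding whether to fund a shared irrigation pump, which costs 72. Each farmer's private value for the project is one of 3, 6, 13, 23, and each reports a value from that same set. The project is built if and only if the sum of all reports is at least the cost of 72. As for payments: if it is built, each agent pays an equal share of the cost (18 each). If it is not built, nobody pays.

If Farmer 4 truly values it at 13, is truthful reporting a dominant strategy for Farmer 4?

No

Consider the case where Farmer 1 reports 13, Farmer 2 reports 23 and Farmer 3 reports 23.
Truthful report 13: project built, pays 18, utility 13 - 18 = -5.
Report 3 instead: project not built, utility 0.
Since 0 > -5, reporting 3 is strictly better here, so truthful reporting is not dominant.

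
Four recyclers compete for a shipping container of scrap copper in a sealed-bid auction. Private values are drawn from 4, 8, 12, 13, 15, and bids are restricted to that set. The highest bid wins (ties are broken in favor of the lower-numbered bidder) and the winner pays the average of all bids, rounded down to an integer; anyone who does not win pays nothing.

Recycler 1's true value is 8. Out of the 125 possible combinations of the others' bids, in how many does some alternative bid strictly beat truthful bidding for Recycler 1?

1

Others bid (4, 4, 4): truth gives 3; bid 4 gives 4 > 3. Violating.
Others bid (4, 4, 8): truth gives 2; no alternative beats it.
Others bid (4, 4, 12): truth gives 0; no alternative beats it.
(Checking all 125 profiles: 1 has a profitable deviation, 124 do not.)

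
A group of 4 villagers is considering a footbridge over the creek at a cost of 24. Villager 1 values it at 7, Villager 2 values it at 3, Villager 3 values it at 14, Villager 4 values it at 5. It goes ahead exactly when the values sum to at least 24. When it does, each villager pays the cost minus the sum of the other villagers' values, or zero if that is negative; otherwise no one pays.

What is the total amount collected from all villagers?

Total value 29 ≥ cost 24, so it is built.
Villager 1: others sum to 22; max(0, 24 - 22) = 2.
Villager 2: others sum to 26; max(0, 24 - 26) = 0.
Villager 3: others sum to 15; max(0, 24 - 15) = 9.
Villager 4: others sum to 24; max(0, 24 - 24) = 0.
Total collected = 2 + 0 + 9 + 0 = 11.

11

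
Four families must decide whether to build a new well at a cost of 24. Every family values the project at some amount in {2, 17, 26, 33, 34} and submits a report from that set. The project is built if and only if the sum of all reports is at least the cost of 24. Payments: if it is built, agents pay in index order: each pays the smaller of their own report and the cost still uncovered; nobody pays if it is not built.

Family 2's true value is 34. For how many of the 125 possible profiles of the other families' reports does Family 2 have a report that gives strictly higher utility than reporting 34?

48

Others report (2, 2, 17): truth gives 12; report 17 gives 17 > 12. Violating.
Others report (2, 2, 26): truth gives 12; report 2 gives 32 > 12. Violating.
Others report (2, 2, 33): truth gives 12; report 2 gives 32 > 12. Violating.
Others report (2, 2, 34): truth gives 12; report 2 gives 32 > 12. Violating.
Others report (2, 2, 2): truth gives 12; no alternative beats it.
Others report (17, 2, 2): truth gives 27; no alternative beats it.
(Checking all 125 profiles: 48 have a profitable deviation, 77 do not.)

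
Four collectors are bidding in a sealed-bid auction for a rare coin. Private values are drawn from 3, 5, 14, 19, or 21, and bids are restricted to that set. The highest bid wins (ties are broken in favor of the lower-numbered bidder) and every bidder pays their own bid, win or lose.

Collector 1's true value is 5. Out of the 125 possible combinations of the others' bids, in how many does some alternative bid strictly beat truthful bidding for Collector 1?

118

Others bid (3, 3, 3): truth gives 0; bid 3 gives 2 > 0. Violating.
Others bid (3, 3, 14): truth gives -5; bid 3 gives -3 > -5. Violating.
Others bid (3, 3, 19): truth gives -5; bid 3 gives -3 > -5. Violating.
Others bid (3, 3, 21): truth gives -5; bid 3 gives -3 > -5. Violating.
Others bid (3, 3, 5): truth gives 0; no alternative beats it.
Others bid (3, 5, 3): truth gives 0; no alternative beats it.
(Checking all 125 profiles: 118 have a profitable deviation, 7 do not.)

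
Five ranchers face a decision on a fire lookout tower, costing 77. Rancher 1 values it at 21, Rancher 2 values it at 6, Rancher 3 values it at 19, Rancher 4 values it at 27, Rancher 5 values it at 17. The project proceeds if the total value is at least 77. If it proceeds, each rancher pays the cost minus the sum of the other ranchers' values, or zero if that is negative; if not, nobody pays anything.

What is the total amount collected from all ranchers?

32

Total value 90 ≥ cost 77, so it is built.
Rancher 1: others sum to 69; max(0, 77 - 69) = 8.
Rancher 2: others sum to 84; max(0, 77 - 84) = 0.
Rancher 3: others sum to 71; max(0, 77 - 71) = 6.
Rancher 4: others sum to 63; max(0, 77 - 63) = 14.
Rancher 5: others sum to 73; max(0, 77 - 73) = 4.
Total collected = 8 + 0 + 6 + 14 + 4 = 32.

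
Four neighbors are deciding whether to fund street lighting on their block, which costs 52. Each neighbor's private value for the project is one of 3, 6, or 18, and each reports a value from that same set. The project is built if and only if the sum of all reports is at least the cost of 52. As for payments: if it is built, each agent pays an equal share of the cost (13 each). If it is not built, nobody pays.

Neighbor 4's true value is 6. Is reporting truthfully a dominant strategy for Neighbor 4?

Yes

Check each profile of the others' reports and compare truth against every alternative report.
Others report (18, 18, 18): truth gives -7, best alternative gives -7.
Others report (3, 3, 3): truth gives 0, best alternative gives 0.
Others report (3, 3, 6): truth gives 0, best alternative gives 0.
Others report (3, 3, 18): truth gives 0, best alternative gives 0.
Others report (3, 6, 3): truth gives 0, best alternative gives 0.
Others report (3, 6, 6): truth gives 0, best alternative gives 0.
(Remaining 21 profiles checked similarly; truth is weakly best in each.)
In every case the truthful report is at least as good as any alternative, so it is a dominant strategy.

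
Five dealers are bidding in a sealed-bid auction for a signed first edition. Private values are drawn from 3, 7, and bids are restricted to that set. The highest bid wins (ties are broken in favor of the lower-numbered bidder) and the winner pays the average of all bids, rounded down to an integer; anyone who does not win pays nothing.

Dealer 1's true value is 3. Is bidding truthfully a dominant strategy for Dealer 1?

Yes

Check each profile of the others' bids and compare truth against every alternative bid.
Others bid (7, 7, 7, 7): truth gives 0, best alternative gives -4.
Others bid (3, 7, 7, 7): truth gives 0, best alternative gives -3.
Others bid (7, 3, 7, 7): truth gives 0, best alternative gives -3.
Others bid (7, 7, 3, 7): truth gives 0, best alternative gives -3.
Others bid (7, 7, 7, 3): truth gives 0, best alternative gives -3.
Others bid (3, 3, 7, 7): truth gives 0, best alternative gives -2.
(Remaining 10 profiles checked similarly; truth is weakly best in each.)
In every case the truthful bid is at least as good as any alternative, so it is a dominant strategy.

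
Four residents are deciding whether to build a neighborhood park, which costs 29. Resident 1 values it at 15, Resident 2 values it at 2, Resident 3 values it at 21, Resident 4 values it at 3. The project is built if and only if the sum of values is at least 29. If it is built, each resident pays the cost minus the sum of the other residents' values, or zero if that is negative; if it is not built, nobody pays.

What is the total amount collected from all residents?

12

Total value 41 ≥ cost 29, so it is built.
Resident 1: others sum to 26; max(0, 29 - 26) = 3.
Resident 2: others sum to 39; max(0, 29 - 39) = 0.
Resident 3: others sum to 20; max(0, 29 - 20) = 9.
Resident 4: others sum to 38; max(0, 29 - 38) = 0.
Total collected = 3 + 0 + 9 + 0 = 12.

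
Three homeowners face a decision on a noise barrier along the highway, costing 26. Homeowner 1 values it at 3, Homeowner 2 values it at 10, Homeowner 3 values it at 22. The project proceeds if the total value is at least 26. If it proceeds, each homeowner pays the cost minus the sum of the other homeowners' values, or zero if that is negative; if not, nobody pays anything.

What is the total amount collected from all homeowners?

14

Total value 35 ≥ cost 26, so it is built.
Homeowner 1: others sum to 32; max(0, 26 - 32) = 0.
Homeowner 2: others sum to 25; max(0, 26 - 25) = 1.
Homeowner 3: others sum to 13; max(0, 26 - 13) = 13.
Total collected = 0 + 1 + 13 = 14.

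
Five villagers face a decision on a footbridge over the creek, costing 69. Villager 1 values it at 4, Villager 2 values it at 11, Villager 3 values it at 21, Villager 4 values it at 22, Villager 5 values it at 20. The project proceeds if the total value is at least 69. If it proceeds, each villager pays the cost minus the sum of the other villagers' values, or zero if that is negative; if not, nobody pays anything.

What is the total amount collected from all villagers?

Total value 78 ≥ cost 69, so it is built.
Villager 1: others sum to 74; max(0, 69 - 74) = 0.
Villager 2: others sum to 67; max(0, 69 - 67) = 2.
Villager 3: others sum to 57; max(0, 69 - 57) = 12.
Villager 4: others sum to 56; max(0, 69 - 56) = 13.
Villager 5: others sum to 58; max(0, 69 - 58) = 11.
Total collected = 0 + 2 + 12 + 13 + 11 = 38.

38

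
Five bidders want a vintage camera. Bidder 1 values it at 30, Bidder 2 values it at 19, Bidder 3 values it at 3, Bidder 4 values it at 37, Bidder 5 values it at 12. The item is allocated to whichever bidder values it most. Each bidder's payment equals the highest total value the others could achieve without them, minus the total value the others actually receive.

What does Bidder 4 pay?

30

Bidder 4 has the highest value and receives the item.
Without Bidder 4, the item would go to the next-highest value, 30, so the others could achieve 30.
With Bidder 4 present and winning, the others receive nothing, so their total is 0.
Payment = 30 - 0 = 30.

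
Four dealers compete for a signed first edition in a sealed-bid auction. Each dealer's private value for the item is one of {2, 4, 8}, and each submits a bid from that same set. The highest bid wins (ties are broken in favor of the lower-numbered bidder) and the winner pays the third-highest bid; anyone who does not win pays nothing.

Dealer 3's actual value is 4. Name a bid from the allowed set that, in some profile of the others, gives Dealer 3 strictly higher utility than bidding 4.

8

Suppose Dealer 1 bids 2, Dealer 2 bids 2 and Dealer 4 bids 8.
Bid 4: loses, pays 0, utility 0.
Bid 8: wins, pays 2, utility 4 - 2 = 2.
So bidding 8 beats truth here (2 > 0).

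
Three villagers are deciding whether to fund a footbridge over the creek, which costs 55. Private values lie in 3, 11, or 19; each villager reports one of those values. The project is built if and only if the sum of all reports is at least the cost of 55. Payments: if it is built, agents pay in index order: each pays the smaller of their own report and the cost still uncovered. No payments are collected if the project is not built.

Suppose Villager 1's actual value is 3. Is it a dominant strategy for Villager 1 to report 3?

Check each profile of the others' reports and compare truth against every alternative report.
Others report (3, 3): truth gives 0, best alternative gives 0.
Others report (3, 11): truth gives 0, best alternative gives 0.
Others report (3, 19): truth gives 0, best alternative gives 0.
Others report (11, 3): truth gives 0, best alternative gives 0.
Others report (11, 11): truth gives 0, best alternative gives 0.
Others report (11, 19): truth gives 0, best alternative gives 0.
(Remaining 3 profiles checked similarly; truth is weakly best in each.)
In every case the truthful report is at least as good as any alternative, so it is a dominant strategy.

Yes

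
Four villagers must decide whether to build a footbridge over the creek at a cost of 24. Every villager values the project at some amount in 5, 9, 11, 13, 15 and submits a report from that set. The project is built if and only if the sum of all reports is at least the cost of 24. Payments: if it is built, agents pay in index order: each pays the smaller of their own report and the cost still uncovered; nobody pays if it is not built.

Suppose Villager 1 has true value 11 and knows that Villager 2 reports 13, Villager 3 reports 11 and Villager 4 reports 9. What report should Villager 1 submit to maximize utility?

Report 5: project built, pays 5, utility 11 - 5 = 6.
Report 9: project built, pays 9, utility 11 - 9 = 2.
Report 11: project built, pays 11, utility 11 - 11 = 0.
Report 13: project built, pays 13, utility 11 - 13 = -2.
Report 15: project built, pays 15, utility 11 - 15 = -4.
The best choice is 5 with utility 6.

5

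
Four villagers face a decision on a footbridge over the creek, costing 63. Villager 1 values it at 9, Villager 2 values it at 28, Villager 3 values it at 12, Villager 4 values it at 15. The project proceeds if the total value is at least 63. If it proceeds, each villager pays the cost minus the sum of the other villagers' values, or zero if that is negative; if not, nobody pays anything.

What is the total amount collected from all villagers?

Total value 64 ≥ cost 63, so it is built.
Villager 1: others sum to 55; max(0, 63 - 55) = 8.
Villager 2: others sum to 36; max(0, 63 - 36) = 27.
Villager 3: others sum to 52; max(0, 63 - 52) = 11.
Villager 4: others sum to 49; max(0, 63 - 49) = 14.
Total collected = 8 + 27 + 11 + 14 = 60.

60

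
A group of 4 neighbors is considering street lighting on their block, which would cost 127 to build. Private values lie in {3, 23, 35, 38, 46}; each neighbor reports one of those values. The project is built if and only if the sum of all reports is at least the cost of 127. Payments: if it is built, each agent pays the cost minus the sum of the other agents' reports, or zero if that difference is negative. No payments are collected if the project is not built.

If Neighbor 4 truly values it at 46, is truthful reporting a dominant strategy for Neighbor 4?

Yes

Check each profile of the others' reports and compare truth against every alternative report.
Others report (3, 38, 46): truth gives 6, best alternative gives 0.
Others report (3, 46, 38): truth gives 6, best alternative gives 0.
Others report (38, 3, 46): truth gives 6, best alternative gives 0.
Others report (38, 46, 3): truth gives 6, best alternative gives 0.
Others report (46, 3, 38): truth gives 6, best alternative gives 0.
Others report (46, 38, 3): truth gives 6, best alternative gives 0.
(Remaining 119 profiles checked similarly; truth is weakly best in each.)
In every case the truthful report is at least as good as any alternative, so it is a dominant strategy.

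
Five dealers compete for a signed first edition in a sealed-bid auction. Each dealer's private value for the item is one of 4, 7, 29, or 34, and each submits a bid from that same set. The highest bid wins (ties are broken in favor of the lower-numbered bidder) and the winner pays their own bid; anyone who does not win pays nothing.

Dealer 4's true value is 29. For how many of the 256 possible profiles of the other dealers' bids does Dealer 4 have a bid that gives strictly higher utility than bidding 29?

Others bid (4, 4, 4, 4): truth gives 0; bid 7 gives 22 > 0. Violating.
Others bid (4, 4, 4, 7): truth gives 0; bid 7 gives 22 > 0. Violating.
Others bid (4, 4, 4, 29): truth gives 0; no alternative beats it.
Others bid (4, 4, 4, 34): truth gives 0; no alternative beats it.
(Checking all 256 profiles: 2 have a profitable deviation, 254 do not.)

2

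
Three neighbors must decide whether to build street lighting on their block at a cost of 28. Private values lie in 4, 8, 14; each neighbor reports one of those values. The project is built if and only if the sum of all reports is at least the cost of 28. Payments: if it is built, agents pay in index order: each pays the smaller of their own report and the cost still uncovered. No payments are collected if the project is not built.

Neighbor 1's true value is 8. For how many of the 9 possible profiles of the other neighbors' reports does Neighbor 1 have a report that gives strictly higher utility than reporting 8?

Others report (14, 14): truth gives 0; report 4 gives 4 > 0. Violating.
Others report (4, 4): truth gives 0; no alternative beats it.
Others report (4, 8): truth gives 0; no alternative beats it.
(Checking all 9 profiles: 1 has a profitable deviation, 8 do not.)

1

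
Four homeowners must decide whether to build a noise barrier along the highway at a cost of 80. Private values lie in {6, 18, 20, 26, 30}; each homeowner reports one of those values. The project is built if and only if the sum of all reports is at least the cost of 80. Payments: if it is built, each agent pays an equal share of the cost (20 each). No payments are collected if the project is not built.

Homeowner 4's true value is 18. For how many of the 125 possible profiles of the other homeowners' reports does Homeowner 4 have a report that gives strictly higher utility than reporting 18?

Others report (6, 26, 30): truth gives -2; report 6 gives 0 > -2. Violating.
Others report (6, 30, 26): truth gives -2; report 6 gives 0 > -2. Violating.
Others report (6, 30, 30): truth gives -2; report 6 gives 0 > -2. Violating.
Others report (18, 18, 26): truth gives -2; report 6 gives 0 > -2. Violating.
Others report (6, 6, 6): truth gives 0; no alternative beats it.
Others report (6, 6, 18): truth gives 0; no alternative beats it.
(Checking all 125 profiles: 39 have a profitable deviation, 86 do not.)

39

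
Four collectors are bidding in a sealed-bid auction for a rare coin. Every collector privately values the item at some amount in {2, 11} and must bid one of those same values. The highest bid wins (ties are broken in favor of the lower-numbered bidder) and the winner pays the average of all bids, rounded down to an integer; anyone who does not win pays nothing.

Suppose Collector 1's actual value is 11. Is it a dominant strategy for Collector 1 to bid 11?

Consider the case where Collector 2 bids 2, Collector 3 bids 2 and Collector 4 bids 2.
Truthful bid 11: wins, pays 4, utility 11 - 4 = 7.
Bid 2 instead: wins, pays 2, utility 11 - 2 = 9.
Since 9 > 7, bidding 2 is strictly better here, so truthful bidding is not dominant.

No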